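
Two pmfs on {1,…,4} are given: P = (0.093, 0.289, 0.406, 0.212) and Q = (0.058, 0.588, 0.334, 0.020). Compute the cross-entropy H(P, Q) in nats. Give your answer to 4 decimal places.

H(P,Q) = −Σ p·ln q.
  −0.093·ln(0.058) = 0.26480
  −0.289·ln(0.588) = 0.15347
  −0.406·ln(0.334) = 0.44523
  −0.212·ln(0.020) = 0.82935
H(P,Q) = 1.6928 nats.

1.6928 nats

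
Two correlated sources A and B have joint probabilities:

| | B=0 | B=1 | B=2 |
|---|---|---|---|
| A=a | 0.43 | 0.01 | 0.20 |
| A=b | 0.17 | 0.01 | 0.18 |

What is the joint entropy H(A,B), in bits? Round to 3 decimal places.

2.001 bits

H(A,B) = −Σ p(x,y)·log₂ p(x,y) over all 6 cells.
  cell (a,0): −0.43·log₂0.43 = 0.5236
  cell (a,1): −0.01·log₂0.01 = 0.0664
  cell (a,2): −0.20·log₂0.20 = 0.4644
  cell (b,0): −0.17·log₂0.17 = 0.4346
  cell (b,1): −0.01·log₂0.01 = 0.0664
  cell (b,2): −0.18·log₂0.18 = 0.4453
Sum = 2.001 bits.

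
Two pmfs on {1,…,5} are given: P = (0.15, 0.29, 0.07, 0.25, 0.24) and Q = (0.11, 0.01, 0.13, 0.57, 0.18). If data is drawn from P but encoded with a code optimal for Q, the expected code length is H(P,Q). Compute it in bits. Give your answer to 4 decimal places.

3.4069 bits

H(P,Q) = −Σ p·log₂ q.
  −0.15·log₂(0.11) = 0.47766
  −0.29·log₂(0.01) = 1.92672
  −0.07·log₂(0.13) = 0.20604
  −0.25·log₂(0.57) = 0.20274
  −0.24·log₂(0.18) = 0.59374
H(P,Q) = 3.4069 bits.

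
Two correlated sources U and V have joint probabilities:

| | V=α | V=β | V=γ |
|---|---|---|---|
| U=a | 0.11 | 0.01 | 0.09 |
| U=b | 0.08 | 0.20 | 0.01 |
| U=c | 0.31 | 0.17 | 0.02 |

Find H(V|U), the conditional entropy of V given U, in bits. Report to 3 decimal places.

Chain rule: H(V|U) = H(U,V) − H(U).
Marginals: p(U) = (0.2100, 0.2900, 0.5000), p(V) = (0.5000, 0.3800, 0.1200).
H(U,V) = 2.6230 bits; H(U) = 1.4907 bits.
H(V|U) = 2.6230 − 1.4907 = 1.132 bits.

1.132 bits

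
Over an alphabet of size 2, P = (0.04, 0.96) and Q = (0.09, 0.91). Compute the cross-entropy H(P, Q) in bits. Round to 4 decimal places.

0.2696 bits

H(P,Q) = −Σ p·log₂ q.
  −0.04·log₂(0.09) = 0.13896
  −0.96·log₂(0.91) = 0.13062
H(P,Q) = 0.2696 bits.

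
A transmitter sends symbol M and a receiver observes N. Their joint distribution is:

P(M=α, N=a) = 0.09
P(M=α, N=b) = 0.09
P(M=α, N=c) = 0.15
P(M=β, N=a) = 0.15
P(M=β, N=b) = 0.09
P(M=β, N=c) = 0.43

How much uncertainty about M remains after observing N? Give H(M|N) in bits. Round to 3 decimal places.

Marginals: p(M) = (0.3300, 0.6700), p(N) = (0.2400, 0.1800, 0.5800).
H(M|N) = Σ p(N) · H(M|N=·).
  N=a: p=0.2400, H(M|N=a) = 0.9544
  N=b: p=0.1800, H(M|N=b) = 1.0000
  N=c: p=0.5800, H(M|N=c) = 0.8247
Weighted sum = 0.887 bits.

0.887 bits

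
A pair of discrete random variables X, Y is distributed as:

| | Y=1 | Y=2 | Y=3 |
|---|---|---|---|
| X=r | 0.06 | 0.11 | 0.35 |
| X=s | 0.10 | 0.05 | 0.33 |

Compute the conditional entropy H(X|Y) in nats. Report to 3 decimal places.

0.676 nats

Marginals: p(X) = (0.5200, 0.4800), p(Y) = (0.1600, 0.1600, 0.6800).
H(X|Y) = Σ p(Y) · H(X|Y=·).
  Y=1: p=0.1600, H(X|Y=1) = 0.6616
  Y=2: p=0.1600, H(X|Y=2) = 0.6211
  Y=3: p=0.6800, H(X|Y=3) = 0.6927
Weighted sum = 0.676 nats.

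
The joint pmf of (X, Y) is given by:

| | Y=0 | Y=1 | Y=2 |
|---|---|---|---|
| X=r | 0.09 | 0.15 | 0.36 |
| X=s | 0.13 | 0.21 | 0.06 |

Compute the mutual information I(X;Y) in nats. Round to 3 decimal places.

0.107 nats

Marginals: p(X) = (0.6000, 0.4000), p(Y) = (0.2200, 0.3600, 0.4200).
I(X;Y) = H(X) + H(Y) − H(X,Y).
H(X) = 0.6730, H(Y) = 1.0653, H(X,Y) = 1.6308.
I(X;Y) = 0.6730 + 1.0653 − 1.6308 = 0.107 nats.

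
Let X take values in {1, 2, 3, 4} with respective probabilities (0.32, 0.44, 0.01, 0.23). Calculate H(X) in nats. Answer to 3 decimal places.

1.110 nats

H(X) = −Σ p·ln p.
  −(0.32)·ln(0.32) = 0.3646
  −(0.44)·ln(0.44) = 0.3612
  −(0.01)·ln(0.01) = 0.0461
  −(0.23)·ln(0.23) = 0.3380
Sum: 0.3646 + 0.3612 + 0.0461 + 0.3380 = 1.110 nats.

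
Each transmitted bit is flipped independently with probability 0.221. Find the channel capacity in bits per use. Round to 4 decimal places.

0.2380 bits

Binary symmetric channel: C = 1 − h₂(ε) where h₂ is the binary entropy function.
h₂(0.221) = −0.221·log₂0.221 − 0.779·log₂0.779 = 0.7620.
C = 1 − 0.7620 = 0.2380 bits per channel use.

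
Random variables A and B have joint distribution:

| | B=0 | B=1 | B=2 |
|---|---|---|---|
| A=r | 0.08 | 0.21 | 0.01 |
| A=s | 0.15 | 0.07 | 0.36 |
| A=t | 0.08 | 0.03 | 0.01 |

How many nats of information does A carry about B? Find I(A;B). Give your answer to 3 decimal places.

Marginals: p(A) = (0.3000, 0.5800, 0.1200), p(B) = (0.3100, 0.3100, 0.3800).
I(A;B) = Σ p(x,y)·ln[p(x,y)/(p(x)p(y))].
  (r,0): 0.08·ln(0.8602) = -0.0120
  (r,1): 0.21·ln(2.2581) = 0.1710
  (r,2): 0.01·ln(0.0877) = -0.0243
  (s,0): 0.15·ln(0.8343) = -0.0272
  (s,1): 0.07·ln(0.3893) = -0.0660
  (s,2): 0.36·ln(1.6334) = 0.1766
  (t,0): 0.08·ln(2.1505) = 0.0613
  (t,1): 0.03·ln(0.8065) = -0.0065
  (t,2): 0.01·ln(0.2193) = -0.0152
Sum = 0.258 nats.

0.258 nats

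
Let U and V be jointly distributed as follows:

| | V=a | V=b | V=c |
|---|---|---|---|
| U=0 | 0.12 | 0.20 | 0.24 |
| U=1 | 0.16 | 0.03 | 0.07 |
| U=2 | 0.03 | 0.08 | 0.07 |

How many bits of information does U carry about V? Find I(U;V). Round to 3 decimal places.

0.116 bits

Marginals: p(U) = (0.5600, 0.2600, 0.1800), p(V) = (0.3100, 0.3100, 0.3800).
I(U;V) = Σ p(x,y)·log₂[p(x,y)/(p(x)p(y))].
  (0,a): 0.12·log₂(0.6912) = -0.0639
  (0,b): 0.20·log₂(1.1521) = 0.0408
  (0,c): 0.24·log₂(1.1278) = 0.0416
  (1,a): 0.16·log₂(1.9851) = 0.1583
  (1,b): 0.03·log₂(0.3722) = -0.0428
  (1,c): 0.07·log₂(0.7085) = -0.0348
  (2,a): 0.03·log₂(0.5376) = -0.0269
  (2,b): 0.08·log₂(1.4337) = 0.0416
  (2,c): 0.07·log₂(1.0234) = 0.0023
Sum = 0.116 bits.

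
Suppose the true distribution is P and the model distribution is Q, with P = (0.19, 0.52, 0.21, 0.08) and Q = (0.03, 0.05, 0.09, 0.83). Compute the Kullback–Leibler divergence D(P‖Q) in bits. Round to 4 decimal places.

D(P‖Q) = Σ p·log₂(p/q).
  0.19·log₂(0.19/0.03) = 0.50596
  0.52·log₂(0.52/0.05) = 1.75683
  0.21·log₂(0.21/0.09) = 0.25670
  0.08·log₂(0.08/0.83) = -0.27000
D(P‖Q) = 2.2495 bits.

2.2495 bits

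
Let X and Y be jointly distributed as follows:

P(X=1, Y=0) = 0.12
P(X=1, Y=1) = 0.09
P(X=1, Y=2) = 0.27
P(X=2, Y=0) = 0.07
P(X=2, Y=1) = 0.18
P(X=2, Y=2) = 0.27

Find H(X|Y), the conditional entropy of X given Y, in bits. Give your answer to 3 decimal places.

0.968 bits

Marginals: p(X) = (0.4800, 0.5200), p(Y) = (0.1900, 0.2700, 0.5400).
H(X|Y) = Σ p(Y) · H(X|Y=·).
  Y=0: p=0.1900, H(X|Y=0) = 0.9495
  Y=1: p=0.2700, H(X|Y=1) = 0.9183
  Y=2: p=0.5400, H(X|Y=2) = 1.0000
Weighted sum = 0.968 bits.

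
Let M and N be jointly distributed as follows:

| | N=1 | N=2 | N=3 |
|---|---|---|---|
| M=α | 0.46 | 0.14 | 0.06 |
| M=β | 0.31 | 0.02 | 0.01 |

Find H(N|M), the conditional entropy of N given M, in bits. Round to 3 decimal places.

Marginals: p(M) = (0.6600, 0.3400), p(N) = (0.7700, 0.1600, 0.0700).
H(N|M) = Σ p(M) · H(N|M=·).
  M=α: p=0.6600, H(N|M=α) = 1.1520
  M=β: p=0.3400, H(N|M=β) = 0.5116
Weighted sum = 0.934 bits.

0.934 bits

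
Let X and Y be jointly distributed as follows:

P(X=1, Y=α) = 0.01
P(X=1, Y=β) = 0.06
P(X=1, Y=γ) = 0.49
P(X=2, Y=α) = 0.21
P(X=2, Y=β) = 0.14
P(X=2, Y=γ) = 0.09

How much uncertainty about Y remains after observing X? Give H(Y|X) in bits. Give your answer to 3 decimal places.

1.007 bits

Chain rule: H(Y|X) = H(X,Y) − H(X).
Marginals: p(X) = (0.5600, 0.4400), p(Y) = (0.2200, 0.2000, 0.5800).
H(X,Y) = 1.9968 bits; H(X) = 0.9896 bits.
H(Y|X) = 1.9968 − 0.9896 = 1.007 bits.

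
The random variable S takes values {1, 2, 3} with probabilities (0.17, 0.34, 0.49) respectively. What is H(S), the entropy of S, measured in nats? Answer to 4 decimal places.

H(S) = −Σ p·ln p.
  −(0.17)·ln(0.17) = 0.30123
  −(0.34)·ln(0.34) = 0.36680
  −(0.49)·ln(0.49) = 0.34954
Sum: 0.30123 + 0.36680 + 0.34954 = 1.0176 nats.

1.0176 nats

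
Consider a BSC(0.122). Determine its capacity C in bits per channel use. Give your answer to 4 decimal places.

0.4649 bits

Binary symmetric channel: C = 1 − h₂(ε) where h₂ is the binary entropy function.
h₂(0.122) = −0.122·log₂0.122 − 0.878·log₂0.878 = 0.5351.
C = 1 − 0.5351 = 0.4649 bits per channel use.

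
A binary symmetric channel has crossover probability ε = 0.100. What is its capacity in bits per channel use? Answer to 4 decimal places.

Binary symmetric channel: C = 1 − h₂(ε) where h₂ is the binary entropy function.
h₂(0.100) = −0.100·log₂0.100 − 0.900·log₂0.900 = 0.4690.
C = 1 − 0.4690 = 0.5310 bits per channel use.

0.5310 bits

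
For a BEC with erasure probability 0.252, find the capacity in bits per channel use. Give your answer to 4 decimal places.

Binary erasure channel: capacity C = 1 − ε.
C = 1 − 0.252 = 0.7480 bits per channel use.

0.7480 bits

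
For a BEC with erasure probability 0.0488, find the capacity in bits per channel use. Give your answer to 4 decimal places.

0.9512 bits

Binary erasure channel: capacity C = 1 − ε.
C = 1 − 0.0488 = 0.9512 bits per channel use.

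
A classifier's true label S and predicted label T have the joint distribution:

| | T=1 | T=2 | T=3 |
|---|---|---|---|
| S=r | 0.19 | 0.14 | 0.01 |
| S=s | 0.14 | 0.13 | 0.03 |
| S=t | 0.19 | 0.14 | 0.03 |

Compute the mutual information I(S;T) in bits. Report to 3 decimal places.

0.013 bits

Marginals: p(S) = (0.3400, 0.3000, 0.3600), p(T) = (0.5200, 0.4100, 0.0700).
I(S;T) = H(S) + H(T) − H(S,T).
H(S) = 1.5809, H(T) = 1.2865, H(S,T) = 2.8544.
I(S;T) = 1.5809 + 1.2865 − 2.8544 = 0.013 bits.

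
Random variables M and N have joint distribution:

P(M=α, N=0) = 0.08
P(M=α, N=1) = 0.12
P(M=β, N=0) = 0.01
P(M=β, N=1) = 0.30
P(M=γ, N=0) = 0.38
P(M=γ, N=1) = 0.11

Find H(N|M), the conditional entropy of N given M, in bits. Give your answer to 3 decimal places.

0.634 bits

Marginals: p(M) = (0.2000, 0.3100, 0.4900), p(N) = (0.4700, 0.5300).
H(N|M) = Σ p(M) · H(N|M=·).
  M=α: p=0.2000, H(N|M=α) = 0.9710
  M=β: p=0.3100, H(N|M=β) = 0.2056
  M=γ: p=0.4900, H(N|M=γ) = 0.7683
Weighted sum = 0.634 bits.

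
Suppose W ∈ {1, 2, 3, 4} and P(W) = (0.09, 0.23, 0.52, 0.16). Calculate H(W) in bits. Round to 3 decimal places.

H(W) = −Σ p·log₂ p.
  −(0.09)·log₂(0.09) = 0.3127
  −(0.23)·log₂(0.23) = 0.4877
  −(0.52)·log₂(0.52) = 0.4906
  −(0.16)·log₂(0.16) = 0.4230
Sum: 0.3127 + 0.4877 + 0.4906 + 0.4230 = 1.714 bits.

1.714 bits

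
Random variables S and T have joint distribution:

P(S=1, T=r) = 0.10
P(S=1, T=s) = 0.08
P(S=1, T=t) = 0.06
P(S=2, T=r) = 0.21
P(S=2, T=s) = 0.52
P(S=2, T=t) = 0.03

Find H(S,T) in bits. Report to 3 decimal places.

H(S,T) = −Σ p(x,y)·log₂ p(x,y) over all 6 cells.
  cell (1,r): −0.10·log₂0.10 = 0.3322
  cell (1,s): −0.08·log₂0.08 = 0.2915
  cell (1,t): −0.06·log₂0.06 = 0.2435
  cell (2,r): −0.21·log₂0.21 = 0.4728
  cell (2,s): −0.52·log₂0.52 = 0.4906
  cell (2,t): −0.03·log₂0.03 = 0.1518
Sum = 1.982 bits.

1.982 bits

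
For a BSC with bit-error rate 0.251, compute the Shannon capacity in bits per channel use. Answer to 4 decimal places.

Binary symmetric channel: C = 1 − h₂(ε) where h₂ is the binary entropy function.
h₂(0.251) = −0.251·log₂0.251 − 0.749·log₂0.749 = 0.8129.
C = 1 − 0.8129 = 0.1871 bits per channel use.

0.1871 bits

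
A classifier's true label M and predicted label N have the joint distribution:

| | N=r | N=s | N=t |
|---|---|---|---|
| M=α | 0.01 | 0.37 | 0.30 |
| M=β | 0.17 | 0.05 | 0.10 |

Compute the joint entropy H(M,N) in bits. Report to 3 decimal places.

2.101 bits

H(M,N) = −Σ p(x,y)·log₂ p(x,y) over all 6 cells.
  cell (α,r): −0.01·log₂0.01 = 0.0664
  cell (α,s): −0.37·log₂0.37 = 0.5307
  cell (α,t): −0.30·log₂0.30 = 0.5211
  cell (β,r): −0.17·log₂0.17 = 0.4346
  cell (β,s): −0.05·log₂0.05 = 0.2161
  cell (β,t): −0.10·log₂0.10 = 0.3322
Sum = 2.101 bits.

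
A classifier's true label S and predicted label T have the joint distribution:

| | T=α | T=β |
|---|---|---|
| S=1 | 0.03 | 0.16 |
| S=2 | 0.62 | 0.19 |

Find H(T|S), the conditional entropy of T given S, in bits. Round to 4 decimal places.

Chain rule: H(T|S) = H(S,T) − H(S).
Marginals: p(S) = (0.1900, 0.8100), p(T) = (0.6500, 0.3500).
H(S,T) = 1.4576 bits; H(S) = 0.7015 bits.
H(T|S) = 1.4576 − 0.7015 = 0.7561 bits.

0.7561 bits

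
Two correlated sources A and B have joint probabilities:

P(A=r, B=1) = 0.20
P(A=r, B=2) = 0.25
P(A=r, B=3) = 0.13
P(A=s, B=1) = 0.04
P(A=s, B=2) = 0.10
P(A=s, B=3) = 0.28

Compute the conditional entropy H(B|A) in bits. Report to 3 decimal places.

Chain rule: H(B|A) = H(A,B) − H(A).
Marginals: p(A) = (0.5800, 0.4200), p(B) = (0.2400, 0.3500, 0.4100).
H(A,B) = 2.3792 bits; H(A) = 0.9815 bits.
H(B|A) = 2.3792 − 0.9815 = 1.398 bits.

1.398 bits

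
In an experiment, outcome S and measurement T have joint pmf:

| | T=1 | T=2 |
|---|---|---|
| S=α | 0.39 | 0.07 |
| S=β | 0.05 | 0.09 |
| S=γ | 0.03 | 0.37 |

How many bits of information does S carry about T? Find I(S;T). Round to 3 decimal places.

Marginals: p(S) = (0.4600, 0.1400, 0.4000), p(T) = (0.4700, 0.5300).
I(S;T) = Σ p(x,y)·log₂[p(x,y)/(p(x)p(y))].
  (α,1): 0.39·log₂(1.8039) = 0.3319
  (α,2): 0.07·log₂(0.2871) = -0.1260
  (β,1): 0.05·log₂(0.7599) = -0.0198
  (β,2): 0.09·log₂(1.2129) = 0.0251
  (γ,1): 0.03·log₂(0.1596) = -0.0794
  (γ,2): 0.37·log₂(1.7453) = 0.2973
Sum = 0.429 bits.

0.429 bits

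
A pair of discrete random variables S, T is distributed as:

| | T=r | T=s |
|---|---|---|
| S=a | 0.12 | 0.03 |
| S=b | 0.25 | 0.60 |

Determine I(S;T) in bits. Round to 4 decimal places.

0.0995 bits

Marginals: p(S) = (0.1500, 0.8500), p(T) = (0.3700, 0.6300).
I(S;T) = H(S) + H(T) − H(S,T).
H(S) = 0.6098, H(T) = 0.9507, H(S,T) = 1.4610.
I(S;T) = 0.6098 + 0.9507 − 1.4610 = 0.0995 bits.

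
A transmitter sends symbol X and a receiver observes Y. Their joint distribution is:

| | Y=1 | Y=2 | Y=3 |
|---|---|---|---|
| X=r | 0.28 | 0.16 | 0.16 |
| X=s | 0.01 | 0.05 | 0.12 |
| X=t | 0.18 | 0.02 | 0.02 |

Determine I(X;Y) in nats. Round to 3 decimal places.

0.144 nats

Marginals: p(X) = (0.6000, 0.1800, 0.2200), p(Y) = (0.4700, 0.2300, 0.3000).
I(X;Y) = H(X) + H(Y) − H(X,Y).
H(X) = 0.9483, H(Y) = 1.0541, H(X,Y) = 1.8583.
I(X;Y) = 0.9483 + 1.0541 − 1.8583 = 0.144 nats.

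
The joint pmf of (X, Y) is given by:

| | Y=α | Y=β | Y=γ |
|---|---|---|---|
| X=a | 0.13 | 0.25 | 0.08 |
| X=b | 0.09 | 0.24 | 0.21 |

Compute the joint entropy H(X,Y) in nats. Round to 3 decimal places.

H(X,Y) = −Σ p(x,y)·ln p(x,y) over all 6 cells.
  cell (a,α): −0.13·ln0.13 = 0.2652
  cell (a,β): −0.25·ln0.25 = 0.3466
  cell (a,γ): −0.08·ln0.08 = 0.2021
  cell (b,α): −0.09·ln0.09 = 0.2167
  cell (b,β): −0.24·ln0.24 = 0.3425
  cell (b,γ): −0.21·ln0.21 = 0.3277
Sum = 1.701 nats.

1.701 nats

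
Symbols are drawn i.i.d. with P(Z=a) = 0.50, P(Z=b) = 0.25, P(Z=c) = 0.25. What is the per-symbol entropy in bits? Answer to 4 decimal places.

1.5000 bits

H(Z) = −Σ p·log₂ p.
  −(0.50)·log₂(0.50) = 0.50000
  −(0.25)·log₂(0.25) = 0.50000
  −(0.25)·log₂(0.25) = 0.50000
Sum: 0.50000 + 0.50000 + 0.50000 = 1.5000 bits.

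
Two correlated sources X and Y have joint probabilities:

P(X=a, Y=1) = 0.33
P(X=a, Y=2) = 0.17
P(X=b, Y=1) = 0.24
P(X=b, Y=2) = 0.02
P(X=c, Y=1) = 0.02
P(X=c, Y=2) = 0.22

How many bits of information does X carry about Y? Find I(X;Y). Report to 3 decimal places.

Marginals: p(X) = (0.5000, 0.2600, 0.2400), p(Y) = (0.5900, 0.4100).
I(X;Y) = H(X) + H(Y) − H(X,Y).
H(X) = 1.4994, H(Y) = 0.9765, H(X,Y) = 2.1629.
I(X;Y) = 1.4994 + 0.9765 − 2.1629 = 0.313 bits.

0.313 bits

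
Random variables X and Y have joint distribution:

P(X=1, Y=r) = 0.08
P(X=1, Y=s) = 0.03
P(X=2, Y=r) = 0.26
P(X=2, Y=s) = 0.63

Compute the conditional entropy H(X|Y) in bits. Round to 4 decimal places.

Marginals: p(X) = (0.1100, 0.8900), p(Y) = (0.3400, 0.6600).
H(X|Y) = Σ p(Y) · H(X|Y=·).
  Y=r: p=0.3400, H(X|Y=r) = 0.7871
  Y=s: p=0.6600, H(X|Y=s) = 0.2668
Weighted sum = 0.4437 bits.

0.4437 bits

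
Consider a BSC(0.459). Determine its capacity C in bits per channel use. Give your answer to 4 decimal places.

Binary symmetric channel: C = 1 − h₂(ε) where h₂ is the binary entropy function.
h₂(0.459) = −0.459·log₂0.459 − 0.541·log₂0.541 = 0.9951.
C = 1 − 0.9951 = 0.0049 bits per channel use.

0.0049 bits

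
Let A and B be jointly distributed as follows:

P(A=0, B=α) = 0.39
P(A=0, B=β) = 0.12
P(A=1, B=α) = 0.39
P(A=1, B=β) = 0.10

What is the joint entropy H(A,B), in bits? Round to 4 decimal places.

H(A,B) = −Σ p(x,y)·log₂ p(x,y) over all 4 cells.
  cell (0,α): −0.39·log₂0.39 = 0.52980
  cell (0,β): −0.12·log₂0.12 = 0.36707
  cell (1,α): −0.39·log₂0.39 = 0.52980
  cell (1,β): −0.10·log₂0.10 = 0.33219
Sum = 1.7589 bits.

1.7589 bits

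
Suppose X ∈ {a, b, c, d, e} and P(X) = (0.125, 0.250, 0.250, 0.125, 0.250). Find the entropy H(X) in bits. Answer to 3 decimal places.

2.250 bits

H(X) = −Σ p·log₂ p.
  −(0.125)·log₂(0.125) = 0.3750
  −(0.250)·log₂(0.250) = 0.5000
  −(0.250)·log₂(0.250) = 0.5000
  −(0.125)·log₂(0.125) = 0.3750
  −(0.250)·log₂(0.250) = 0.5000
Sum: 0.3750 + 0.5000 + 0.5000 + 0.3750 + 0.5000 = 2.250 bits.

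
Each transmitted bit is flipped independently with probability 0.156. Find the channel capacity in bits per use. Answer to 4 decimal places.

0.3753 bits

Binary symmetric channel: C = 1 − h₂(ε) where h₂ is the binary entropy function.
h₂(0.156) = −0.156·log₂0.156 − 0.844·log₂0.844 = 0.6247.
C = 1 − 0.6247 = 0.3753 bits per channel use.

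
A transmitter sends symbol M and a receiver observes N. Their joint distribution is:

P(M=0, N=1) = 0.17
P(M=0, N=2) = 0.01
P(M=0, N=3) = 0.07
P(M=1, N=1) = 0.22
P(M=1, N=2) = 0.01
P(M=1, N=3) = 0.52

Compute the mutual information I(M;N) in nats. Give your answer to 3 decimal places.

Marginals: p(M) = (0.2500, 0.7500), p(N) = (0.3900, 0.0200, 0.5900).
I(M;N) = Σ p(x,y)·ln[p(x,y)/(p(x)p(y))].
  (0,1): 0.17·ln(1.7436) = 0.0945
  (0,2): 0.01·ln(2.0000) = 0.0069
  (0,3): 0.07·ln(0.4746) = -0.0522
  (1,1): 0.22·ln(0.7521) = -0.0627
  (1,2): 0.01·ln(0.6667) = -0.0041
  (1,3): 0.52·ln(1.1751) = 0.0839
Sum = 0.066 nats.

0.066 nats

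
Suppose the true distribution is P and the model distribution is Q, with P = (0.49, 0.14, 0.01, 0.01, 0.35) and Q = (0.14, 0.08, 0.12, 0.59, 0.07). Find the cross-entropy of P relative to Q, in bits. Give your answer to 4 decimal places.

H(P,Q) = −Σ p·log₂ q.
  −0.49·log₂(0.14) = 1.38989
  −0.14·log₂(0.08) = 0.51014
  −0.01·log₂(0.12) = 0.03059
  −0.01·log₂(0.59) = 0.00761
  −0.35·log₂(0.07) = 1.34278
H(P,Q) = 3.2810 bits.

3.2810 bits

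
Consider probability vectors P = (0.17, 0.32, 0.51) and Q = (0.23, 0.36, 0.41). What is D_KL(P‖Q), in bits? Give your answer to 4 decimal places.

0.0321 bits

D(P‖Q) = Σ p·log₂(p/q).
  0.17·log₂(0.17/0.23) = -0.07414
  0.32·log₂(0.32/0.36) = -0.05438
  0.51·log₂(0.51/0.41) = 0.16059
D(P‖Q) = 0.0321 bits.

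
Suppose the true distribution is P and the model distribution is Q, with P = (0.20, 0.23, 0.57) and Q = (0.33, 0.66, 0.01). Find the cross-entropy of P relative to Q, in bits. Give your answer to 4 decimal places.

H(P,Q) = −Σ p·log₂ q.
  −0.20·log₂(0.33) = 0.31989
  −0.23·log₂(0.66) = 0.13788
  −0.57·log₂(0.01) = 3.78700
H(P,Q) = 4.2448 bits.

4.2448 bits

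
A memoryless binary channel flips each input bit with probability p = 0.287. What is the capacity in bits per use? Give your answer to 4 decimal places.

Binary symmetric channel: C = 1 − h₂(ε) where h₂ is the binary entropy function.
h₂(0.287) = −0.287·log₂0.287 − 0.713·log₂0.713 = 0.8648.
C = 1 − 0.8648 = 0.1352 bits per channel use.

0.1352 bits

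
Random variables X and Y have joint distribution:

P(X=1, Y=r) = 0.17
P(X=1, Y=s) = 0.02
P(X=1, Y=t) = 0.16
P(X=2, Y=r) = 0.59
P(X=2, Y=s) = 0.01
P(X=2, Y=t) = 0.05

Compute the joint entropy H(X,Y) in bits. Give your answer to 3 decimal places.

1.702 bits

H(X,Y) = −Σ p(x,y)·log₂ p(x,y) over all 6 cells.
  cell (1,r): −0.17·log₂0.17 = 0.4346
  cell (1,s): −0.02·log₂0.02 = 0.1129
  cell (1,t): −0.16·log₂0.16 = 0.4230
  cell (2,r): −0.59·log₂0.59 = 0.4491
  cell (2,s): −0.01·log₂0.01 = 0.0664
  cell (2,t): −0.05·log₂0.05 = 0.2161
Sum = 1.702 bits.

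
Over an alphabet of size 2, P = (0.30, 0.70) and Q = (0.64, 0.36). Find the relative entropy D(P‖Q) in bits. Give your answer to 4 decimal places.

0.3436 bits

D(P‖Q) = Σ p·log₂(p/q).
  0.30·log₂(0.30/0.64) = -0.32793
  0.70·log₂(0.70/0.36) = 0.67155
D(P‖Q) = 0.3436 bits.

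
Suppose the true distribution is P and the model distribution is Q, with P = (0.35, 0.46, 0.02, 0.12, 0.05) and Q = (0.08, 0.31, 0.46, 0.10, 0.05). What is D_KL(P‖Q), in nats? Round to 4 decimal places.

0.6573 nats

D(P‖Q) = Σ p·ln(p/q).
  0.35·ln(0.35/0.08) = 0.51657
  0.46·ln(0.46/0.31) = 0.18154
  0.02·ln(0.02/0.46) = -0.06271
  0.12·ln(0.12/0.10) = 0.02188
  0.05·ln(0.05/0.05) = 0.00000
D(P‖Q) = 0.6573 nats.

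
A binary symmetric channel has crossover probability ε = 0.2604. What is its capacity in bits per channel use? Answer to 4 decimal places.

0.1727 bits

Binary symmetric channel: C = 1 − h₂(ε) where h₂ is the binary entropy function.
h₂(0.2604) = −0.2604·log₂0.2604 − 0.7396·log₂0.7396 = 0.8273.
C = 1 − 0.8273 = 0.1727 bits per channel use.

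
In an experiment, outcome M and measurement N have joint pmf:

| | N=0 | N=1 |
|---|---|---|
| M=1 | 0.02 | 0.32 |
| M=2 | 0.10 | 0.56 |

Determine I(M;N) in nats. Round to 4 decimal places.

Marginals: p(M) = (0.3400, 0.6600), p(N) = (0.1200, 0.8800).
I(M;N) = H(M) + H(N) − H(M,N).
H(M) = 0.6410, H(N) = 0.3669, H(M,N) = 0.9978.
I(M;N) = 0.6410 + 0.3669 − 0.9978 = 0.0101 nats.

0.0101 nats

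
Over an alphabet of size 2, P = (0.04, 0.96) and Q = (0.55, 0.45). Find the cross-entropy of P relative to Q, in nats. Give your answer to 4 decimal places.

0.7905 nats

H(P,Q) = −Σ p·ln q.
  −0.04·ln(0.55) = 0.02391
  −0.96·ln(0.45) = 0.76657
H(P,Q) = 0.7905 nats.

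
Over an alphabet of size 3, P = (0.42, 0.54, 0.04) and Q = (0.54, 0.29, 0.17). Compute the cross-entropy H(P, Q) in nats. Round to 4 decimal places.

H(P,Q) = −Σ p·ln q.
  −0.42·ln(0.54) = 0.25880
  −0.54·ln(0.29) = 0.66845
  −0.04·ln(0.17) = 0.07088
H(P,Q) = 0.9981 nats.

0.9981 nats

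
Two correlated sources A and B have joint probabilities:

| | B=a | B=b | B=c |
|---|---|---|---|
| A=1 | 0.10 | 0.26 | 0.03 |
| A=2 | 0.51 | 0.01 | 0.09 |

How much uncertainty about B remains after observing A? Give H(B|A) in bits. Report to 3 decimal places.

Chain rule: H(B|A) = H(A,B) − H(A).
Marginals: p(A) = (0.3900, 0.6100), p(B) = (0.6100, 0.2700, 0.1200).
H(A,B) = 1.8638 bits; H(A) = 0.9648 bits.
H(B|A) = 1.8638 − 0.9648 = 0.899 bits.

0.899 bits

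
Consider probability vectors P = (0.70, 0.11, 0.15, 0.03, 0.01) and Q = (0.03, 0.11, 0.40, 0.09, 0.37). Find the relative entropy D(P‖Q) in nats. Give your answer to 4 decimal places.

1.9887 nats

D(P‖Q) = Σ p·ln(p/q).
  0.70·ln(0.70/0.03) = 2.20492
  0.11·ln(0.11/0.11) = 0.00000
  0.15·ln(0.15/0.40) = -0.14712
  0.03·ln(0.03/0.09) = -0.03296
  0.01·ln(0.01/0.37) = -0.03611
D(P‖Q) = 1.9887 nats.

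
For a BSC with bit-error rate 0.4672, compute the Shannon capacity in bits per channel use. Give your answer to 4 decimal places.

Binary symmetric channel: C = 1 − h₂(ε) where h₂ is the binary entropy function.
h₂(0.4672) = −0.4672·log₂0.4672 − 0.5328·log₂0.5328 = 0.9969.
C = 1 − 0.9969 = 0.0031 bits per channel use.

0.0031 bits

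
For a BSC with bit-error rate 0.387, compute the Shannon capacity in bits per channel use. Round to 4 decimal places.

Binary symmetric channel: C = 1 − h₂(ε) where h₂ is the binary entropy function.
h₂(0.387) = −0.387·log₂0.387 − 0.613·log₂0.613 = 0.9628.
C = 1 − 0.9628 = 0.0372 bits per channel use.

0.0372 bits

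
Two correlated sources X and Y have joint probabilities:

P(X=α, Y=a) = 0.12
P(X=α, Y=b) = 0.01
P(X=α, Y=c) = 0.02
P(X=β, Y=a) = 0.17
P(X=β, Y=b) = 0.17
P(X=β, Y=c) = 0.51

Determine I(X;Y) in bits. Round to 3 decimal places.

Marginals: p(X) = (0.1500, 0.8500), p(Y) = (0.2900, 0.1800, 0.5300).
I(X;Y) = H(X) + H(Y) − H(X,Y).
H(X) = 0.6098, H(Y) = 1.4487, H(X,Y) = 1.9110.
I(X;Y) = 0.6098 + 1.4487 − 1.9110 = 0.148 bits.

0.148 bits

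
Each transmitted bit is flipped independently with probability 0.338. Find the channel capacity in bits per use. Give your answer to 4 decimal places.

Binary symmetric channel: C = 1 − h₂(ε) where h₂ is the binary entropy function.
h₂(0.338) = −0.338·log₂0.338 − 0.662·log₂0.662 = 0.9229.
C = 1 − 0.9229 = 0.0771 bits per channel use.

0.0771 bits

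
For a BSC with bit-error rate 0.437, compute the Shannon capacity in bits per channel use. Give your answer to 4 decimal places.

0.0115 bits

Binary symmetric channel: C = 1 − h₂(ε) where h₂ is the binary entropy function.
h₂(0.437) = −0.437·log₂0.437 − 0.563·log₂0.563 = 0.9885.
C = 1 − 0.9885 = 0.0115 bits per channel use.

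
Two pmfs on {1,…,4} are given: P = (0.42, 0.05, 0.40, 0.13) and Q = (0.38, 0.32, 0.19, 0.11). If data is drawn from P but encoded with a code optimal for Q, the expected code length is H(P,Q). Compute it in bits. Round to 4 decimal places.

2.0408 bits

H(P,Q) = −Σ p·log₂ q.
  −0.42·log₂(0.38) = 0.58629
  −0.05·log₂(0.32) = 0.08219
  −0.40·log₂(0.19) = 0.95837
  −0.13·log₂(0.11) = 0.41398
H(P,Q) = 2.0408 bits.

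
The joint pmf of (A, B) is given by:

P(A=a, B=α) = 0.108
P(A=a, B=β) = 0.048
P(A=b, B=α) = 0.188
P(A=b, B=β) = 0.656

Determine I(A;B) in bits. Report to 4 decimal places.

Marginals: p(A) = (0.1560, 0.8440), p(B) = (0.2960, 0.7040).
I(A;B) = H(A) + H(B) − H(A,B).
H(A) = 0.6247, H(B) = 0.8763, H(A,B) = 1.4094.
I(A;B) = 0.6247 + 0.8763 − 1.4094 = 0.0916 bits.

0.0916 bits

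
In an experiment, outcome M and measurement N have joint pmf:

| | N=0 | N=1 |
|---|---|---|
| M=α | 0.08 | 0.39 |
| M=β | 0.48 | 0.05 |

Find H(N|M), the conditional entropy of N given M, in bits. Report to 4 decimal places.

Chain rule: H(N|M) = H(M,N) − H(M).
Marginals: p(M) = (0.4700, 0.5300), p(N) = (0.5600, 0.4400).
H(M,N) = 1.5457 bits; H(M) = 0.9974 bits.
H(N|M) = 1.5457 − 0.9974 = 0.5483 bits.

0.5483 bits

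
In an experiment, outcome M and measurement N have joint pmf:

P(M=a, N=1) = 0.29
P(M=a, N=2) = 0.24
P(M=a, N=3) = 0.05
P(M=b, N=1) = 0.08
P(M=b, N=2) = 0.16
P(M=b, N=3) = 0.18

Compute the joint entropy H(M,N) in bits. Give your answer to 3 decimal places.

H(M,N) = −Σ p(x,y)·log₂ p(x,y) over all 6 cells.
  cell (a,1): −0.29·log₂0.29 = 0.5179
  cell (a,2): −0.24·log₂0.24 = 0.4941
  cell (a,3): −0.05·log₂0.05 = 0.2161
  cell (b,1): −0.08·log₂0.08 = 0.2915
  cell (b,2): −0.16·log₂0.16 = 0.4230
  cell (b,3): −0.18·log₂0.18 = 0.4453
Sum = 2.388 bits.

2.388 bits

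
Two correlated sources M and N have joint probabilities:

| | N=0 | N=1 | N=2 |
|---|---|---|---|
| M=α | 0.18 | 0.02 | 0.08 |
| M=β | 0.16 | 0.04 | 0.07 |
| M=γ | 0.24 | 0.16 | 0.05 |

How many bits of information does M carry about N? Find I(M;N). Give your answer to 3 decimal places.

Marginals: p(M) = (0.2800, 0.2700, 0.4500), p(N) = (0.5800, 0.2200, 0.2000).
I(M;N) = Σ p(x,y)·log₂[p(x,y)/(p(x)p(y))].
  (α,0): 0.18·log₂(1.1084) = 0.0267
  (α,1): 0.02·log₂(0.3247) = -0.0325
  (α,2): 0.08·log₂(1.4286) = 0.0412
  (β,0): 0.16·log₂(1.0217) = 0.0050
  (β,1): 0.04·log₂(0.6734) = -0.0228
  (β,2): 0.07·log₂(1.2963) = 0.0262
  (γ,0): 0.24·log₂(0.9195) = -0.0290
  (γ,1): 0.16·log₂(1.6162) = 0.1108
  (γ,2): 0.05·log₂(0.5556) = -0.0424
Sum = 0.083 bits.

0.083 bits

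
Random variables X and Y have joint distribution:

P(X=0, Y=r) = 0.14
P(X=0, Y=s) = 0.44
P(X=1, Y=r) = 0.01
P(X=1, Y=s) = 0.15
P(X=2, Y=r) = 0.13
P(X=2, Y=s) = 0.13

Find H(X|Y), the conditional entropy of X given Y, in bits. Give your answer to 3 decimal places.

1.305 bits

Marginals: p(X) = (0.5800, 0.1600, 0.2600), p(Y) = (0.2800, 0.7200).
H(X|Y) = Σ p(Y) · H(X|Y=·).
  Y=r: p=0.2800, H(X|Y=r) = 1.1856
  Y=s: p=0.7200, H(X|Y=s) = 1.3515
Weighted sum = 1.305 bits.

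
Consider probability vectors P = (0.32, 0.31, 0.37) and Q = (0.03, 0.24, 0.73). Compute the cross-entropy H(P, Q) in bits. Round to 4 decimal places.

H(P,Q) = −Σ p·log₂ q.
  −0.32·log₂(0.03) = 1.61885
  −0.31·log₂(0.24) = 0.63826
  −0.37·log₂(0.73) = 0.16799
H(P,Q) = 2.4251 bits.

2.4251 bits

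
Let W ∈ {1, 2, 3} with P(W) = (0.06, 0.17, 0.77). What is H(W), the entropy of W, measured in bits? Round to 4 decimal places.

H(W) = −Σ p·log₂ p.
  −(0.06)·log₂(0.06) = 0.24353
  −(0.17)·log₂(0.17) = 0.43459
  −(0.77)·log₂(0.77) = 0.29034
Sum: 0.24353 + 0.43459 + 0.29034 = 0.9685 bits.

0.9685 bits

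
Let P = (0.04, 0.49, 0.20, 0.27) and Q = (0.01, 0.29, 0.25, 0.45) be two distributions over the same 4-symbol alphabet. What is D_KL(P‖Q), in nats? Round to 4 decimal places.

0.1299 nats

D(P‖Q) = Σ p·ln(p/q).
  0.04·ln(0.04/0.01) = 0.05545
  0.49·ln(0.49/0.29) = 0.25702
  0.20·ln(0.20/0.25) = -0.04463
  0.27·ln(0.27/0.45) = -0.13792
D(P‖Q) = 0.1299 nats.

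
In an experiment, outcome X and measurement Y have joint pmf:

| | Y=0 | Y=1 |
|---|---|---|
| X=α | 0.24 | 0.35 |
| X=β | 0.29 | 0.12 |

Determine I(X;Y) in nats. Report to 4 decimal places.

Marginals: p(X) = (0.5900, 0.4100), p(Y) = (0.5300, 0.4700).
I(X;Y) = Σ p(x,y)·ln[p(x,y)/(p(x)p(y))].
  (α,0): 0.24·ln(0.7675) = -0.06351
  (α,1): 0.35·ln(1.2622) = 0.08149
  (β,0): 0.29·ln(1.3346) = 0.08369
  (β,1): 0.12·ln(0.6227) = -0.05684
Sum = 0.0448 nats.

0.0448 nats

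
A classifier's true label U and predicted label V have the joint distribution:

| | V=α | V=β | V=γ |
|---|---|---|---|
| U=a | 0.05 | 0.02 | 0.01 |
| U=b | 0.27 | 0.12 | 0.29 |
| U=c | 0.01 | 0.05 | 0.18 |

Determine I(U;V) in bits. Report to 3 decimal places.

0.137 bits

Marginals: p(U) = (0.0800, 0.6800, 0.2400), p(V) = (0.3300, 0.1900, 0.4800).
I(U;V) = H(U) + H(V) − H(U,V).
H(U) = 1.1640, H(V) = 1.4913, H(U,V) = 2.5182.
I(U;V) = 1.1640 + 1.4913 − 2.5182 = 0.137 bits.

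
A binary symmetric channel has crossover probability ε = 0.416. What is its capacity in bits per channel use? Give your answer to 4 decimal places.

0.0205 bits

Binary symmetric channel: C = 1 − h₂(ε) where h₂ is the binary entropy function.
h₂(0.416) = −0.416·log₂0.416 − 0.584·log₂0.584 = 0.9795.
C = 1 − 0.9795 = 0.0205 bits per channel use.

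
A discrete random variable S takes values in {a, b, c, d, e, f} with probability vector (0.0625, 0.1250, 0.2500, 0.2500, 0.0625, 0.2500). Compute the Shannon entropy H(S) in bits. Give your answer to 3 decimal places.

H(S) = −Σ p·log₂ p.
  −(0.0625)·log₂(0.0625) = 0.2500
  −(0.1250)·log₂(0.1250) = 0.3750
  −(0.2500)·log₂(0.2500) = 0.5000
  −(0.2500)·log₂(0.2500) = 0.5000
  −(0.0625)·log₂(0.0625) = 0.2500
  −(0.2500)·log₂(0.2500) = 0.5000
Sum: 0.2500 + 0.3750 + 0.5000 + 0.5000 + 0.2500 + 0.5000 = 2.375 bits.

2.375 bits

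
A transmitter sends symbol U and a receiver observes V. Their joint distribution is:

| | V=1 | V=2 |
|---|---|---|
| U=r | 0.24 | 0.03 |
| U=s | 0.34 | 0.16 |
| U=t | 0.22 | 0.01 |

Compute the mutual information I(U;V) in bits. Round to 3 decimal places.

0.075 bits

Marginals: p(U) = (0.2700, 0.5000, 0.2300), p(V) = (0.8000, 0.2000).
I(U;V) = H(U) + H(V) − H(U,V).
H(U) = 1.4977, H(V) = 0.7219, H(U,V) = 2.1451.
I(U;V) = 1.4977 + 0.7219 − 2.1451 = 0.075 bits.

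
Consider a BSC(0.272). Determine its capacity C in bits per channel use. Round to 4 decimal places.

Binary symmetric channel: C = 1 − h₂(ε) where h₂ is the binary entropy function.
h₂(0.272) = −0.272·log₂0.272 − 0.728·log₂0.728 = 0.8443.
C = 1 − 0.8443 = 0.1557 bits per channel use.

0.1557 bits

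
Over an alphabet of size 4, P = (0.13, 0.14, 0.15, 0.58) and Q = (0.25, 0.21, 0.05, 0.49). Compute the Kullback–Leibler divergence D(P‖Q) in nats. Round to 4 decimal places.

0.1208 nats

D(P‖Q) = Σ p·ln(p/q).
  0.13·ln(0.13/0.25) = -0.08501
  0.14·ln(0.14/0.21) = -0.05677
  0.15·ln(0.15/0.05) = 0.16479
  0.58·ln(0.58/0.49) = 0.09780
D(P‖Q) = 0.1208 nats.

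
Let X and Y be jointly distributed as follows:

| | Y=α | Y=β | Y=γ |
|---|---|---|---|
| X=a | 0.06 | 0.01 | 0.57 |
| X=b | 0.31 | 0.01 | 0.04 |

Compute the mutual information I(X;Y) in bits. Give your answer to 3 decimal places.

Marginals: p(X) = (0.6400, 0.3600), p(Y) = (0.3700, 0.0200, 0.6100).
I(X;Y) = H(X) + H(Y) − H(X,Y).
H(X) = 0.9427, H(Y) = 1.0786, H(X,Y) = 1.5482.
I(X;Y) = 0.9427 + 1.0786 − 1.5482 = 0.473 bits.

0.473 bits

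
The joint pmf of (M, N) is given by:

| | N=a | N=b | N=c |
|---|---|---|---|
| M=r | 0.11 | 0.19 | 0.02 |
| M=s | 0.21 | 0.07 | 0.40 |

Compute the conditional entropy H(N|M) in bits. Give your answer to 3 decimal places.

1.284 bits

Marginals: p(M) = (0.3200, 0.6800), p(N) = (0.3200, 0.2600, 0.4200).
H(N|M) = Σ p(M) · H(N|M=·).
  M=r: p=0.3200, H(N|M=r) = 1.2261
  M=s: p=0.6800, H(N|M=s) = 1.3115
Weighted sum = 1.284 bits.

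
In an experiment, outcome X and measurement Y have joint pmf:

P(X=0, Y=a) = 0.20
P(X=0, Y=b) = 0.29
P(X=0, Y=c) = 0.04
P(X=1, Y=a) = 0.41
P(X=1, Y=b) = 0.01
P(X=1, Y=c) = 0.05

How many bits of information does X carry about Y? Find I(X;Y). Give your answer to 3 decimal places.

0.288 bits

Marginals: p(X) = (0.5300, 0.4700), p(Y) = (0.6100, 0.3000, 0.0900).
I(X;Y) = Σ p(x,y)·log₂[p(x,y)/(p(x)p(y))].
  (0,a): 0.20·log₂(0.6186) = -0.1386
  (0,b): 0.29·log₂(1.8239) = 0.2514
  (0,c): 0.04·log₂(0.8386) = -0.0102
  (1,a): 0.41·log₂(1.4301) = 0.2116
  (1,b): 0.01·log₂(0.0709) = -0.0382
  (1,c): 0.05·log₂(1.1820) = 0.0121
Sum = 0.288 bits.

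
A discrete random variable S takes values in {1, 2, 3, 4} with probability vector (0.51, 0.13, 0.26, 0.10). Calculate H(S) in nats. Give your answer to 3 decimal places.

H(S) = −Σ p·ln p.
  −(0.51)·ln(0.51) = 0.3434
  −(0.13)·ln(0.13) = 0.2652
  −(0.26)·ln(0.26) = 0.3502
  −(0.10)·ln(0.10) = 0.2303
Sum: 0.3434 + 0.2652 + 0.3502 + 0.2303 = 1.189 nats.

1.189 nats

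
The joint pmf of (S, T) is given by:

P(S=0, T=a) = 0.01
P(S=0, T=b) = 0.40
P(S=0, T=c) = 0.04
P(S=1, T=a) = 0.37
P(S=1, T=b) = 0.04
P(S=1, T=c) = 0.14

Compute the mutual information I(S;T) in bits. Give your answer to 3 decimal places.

0.595 bits

Marginals: p(S) = (0.4500, 0.5500), p(T) = (0.3800, 0.4400, 0.1800).
I(S;T) = Σ p(x,y)·log₂[p(x,y)/(p(x)p(y))].
  (0,a): 0.01·log₂(0.0585) = -0.0410
  (0,b): 0.40·log₂(2.0202) = 0.4058
  (0,c): 0.04·log₂(0.4938) = -0.0407
  (1,a): 0.37·log₂(1.7703) = 0.3049
  (1,b): 0.04·log₂(0.1653) = -0.1039
  (1,c): 0.14·log₂(1.4141) = 0.0700
Sum = 0.595 bits.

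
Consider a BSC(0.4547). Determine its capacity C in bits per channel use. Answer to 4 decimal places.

Binary symmetric channel: C = 1 − h₂(ε) where h₂ is the binary entropy function.
h₂(0.4547) = −0.4547·log₂0.4547 − 0.5453·log₂0.5453 = 0.9941.
C = 1 − 0.9941 = 0.0059 bits per channel use.

0.0059 bits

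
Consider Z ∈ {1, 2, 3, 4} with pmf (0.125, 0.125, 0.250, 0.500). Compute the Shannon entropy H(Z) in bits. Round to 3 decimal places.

H(Z) = −Σ p·log₂ p.
  −(0.125)·log₂(0.125) = 0.3750
  −(0.125)·log₂(0.125) = 0.3750
  −(0.250)·log₂(0.250) = 0.5000
  −(0.500)·log₂(0.500) = 0.5000
Sum: 0.3750 + 0.3750 + 0.5000 + 0.5000 = 1.750 bits.

1.750 bits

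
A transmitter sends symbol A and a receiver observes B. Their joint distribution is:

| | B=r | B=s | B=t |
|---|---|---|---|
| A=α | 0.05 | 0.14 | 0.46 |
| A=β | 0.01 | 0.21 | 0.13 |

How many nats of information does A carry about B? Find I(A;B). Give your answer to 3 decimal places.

0.074 nats

Marginals: p(A) = (0.6500, 0.3500), p(B) = (0.0600, 0.3500, 0.5900).
I(A;B) = H(A) + H(B) − H(A,B).
H(A) = 0.6474, H(B) = 0.8475, H(A,B) = 1.4213.
I(A;B) = 0.6474 + 0.8475 − 1.4213 = 0.074 nats.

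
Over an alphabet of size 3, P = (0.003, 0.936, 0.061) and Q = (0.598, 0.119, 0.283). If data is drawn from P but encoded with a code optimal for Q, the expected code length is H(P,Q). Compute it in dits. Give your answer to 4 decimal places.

H(P,Q) = −Σ p·log₁₀ q.
  −0.003·log₁₀(0.598) = 0.00067
  −0.936·log₁₀(0.119) = 0.86529
  −0.061·log₁₀(0.283) = 0.03344
H(P,Q) = 0.8994 dits.

0.8994 dits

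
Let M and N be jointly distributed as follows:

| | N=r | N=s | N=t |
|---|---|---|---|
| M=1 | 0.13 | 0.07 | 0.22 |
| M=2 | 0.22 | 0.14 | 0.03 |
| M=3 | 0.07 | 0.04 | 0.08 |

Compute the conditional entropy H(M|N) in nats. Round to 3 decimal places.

Marginals: p(M) = (0.4200, 0.3900, 0.1900), p(N) = (0.4200, 0.2500, 0.3300).
H(M|N) = Σ p(N) · H(M|N=·).
  N=r: p=0.4200, H(M|N=r) = 1.0003
  N=s: p=0.2500, H(M|N=s) = 0.9743
  N=t: p=0.3300, H(M|N=t) = 0.8318
Weighted sum = 0.938 nats.

0.938 nats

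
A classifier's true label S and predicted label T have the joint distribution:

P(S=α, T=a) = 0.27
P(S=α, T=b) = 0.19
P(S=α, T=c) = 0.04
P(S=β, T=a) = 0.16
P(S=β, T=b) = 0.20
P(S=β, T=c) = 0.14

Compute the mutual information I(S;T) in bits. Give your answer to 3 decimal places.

Marginals: p(S) = (0.5000, 0.5000), p(T) = (0.4300, 0.3900, 0.1800).
I(S;T) = Σ p(x,y)·log₂[p(x,y)/(p(x)p(y))].
  (α,a): 0.27·log₂(1.2558) = 0.0887
  (α,b): 0.19·log₂(0.9744) = -0.0071
  (α,c): 0.04·log₂(0.4444) = -0.0468
  (β,a): 0.16·log₂(0.7442) = -0.0682
  (β,b): 0.20·log₂(1.0256) = 0.0073
  (β,c): 0.14·log₂(1.5556) = 0.0892
Sum = 0.063 bits.

0.063 bits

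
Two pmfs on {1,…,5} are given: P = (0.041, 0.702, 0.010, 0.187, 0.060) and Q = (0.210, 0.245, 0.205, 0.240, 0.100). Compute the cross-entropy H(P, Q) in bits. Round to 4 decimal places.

H(P,Q) = −Σ p·log₂ q.
  −0.041·log₂(0.210) = 0.09231
  −0.702·log₂(0.245) = 1.42446
  −0.010·log₂(0.205) = 0.02286
  −0.187·log₂(0.240) = 0.38501
  −0.060·log₂(0.100) = 0.19932
H(P,Q) = 2.1240 bits.

2.1240 bits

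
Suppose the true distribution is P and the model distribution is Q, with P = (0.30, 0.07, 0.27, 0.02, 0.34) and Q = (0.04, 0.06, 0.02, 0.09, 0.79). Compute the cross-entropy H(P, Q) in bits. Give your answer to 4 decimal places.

3.3862 bits

H(P,Q) = −Σ p·log₂ q.
  −0.30·log₂(0.04) = 1.39316
  −0.07·log₂(0.06) = 0.28412
  −0.27·log₂(0.02) = 1.52384
  −0.02·log₂(0.09) = 0.06948
  −0.34·log₂(0.79) = 0.11563
H(P,Q) = 3.3862 bits.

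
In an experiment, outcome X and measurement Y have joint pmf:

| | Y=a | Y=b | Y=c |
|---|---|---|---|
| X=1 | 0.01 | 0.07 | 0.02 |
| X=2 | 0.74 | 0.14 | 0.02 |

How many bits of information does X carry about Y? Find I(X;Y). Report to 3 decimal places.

0.160 bits

Marginals: p(X) = (0.1000, 0.9000), p(Y) = (0.7500, 0.2100, 0.0400).
I(X;Y) = H(X) + H(Y) − H(X,Y).
H(X) = 0.4690, H(Y) = 0.9699, H(X,Y) = 1.2793.
I(X;Y) = 0.4690 + 0.9699 − 1.2793 = 0.160 bits.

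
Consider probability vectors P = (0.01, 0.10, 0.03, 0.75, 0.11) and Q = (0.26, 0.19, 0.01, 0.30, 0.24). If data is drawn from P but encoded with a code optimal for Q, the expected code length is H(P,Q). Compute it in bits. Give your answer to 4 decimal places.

H(P,Q) = −Σ p·log₂ q.
  −0.01·log₂(0.26) = 0.01943
  −0.10·log₂(0.19) = 0.23959
  −0.03·log₂(0.01) = 0.19932
  −0.75·log₂(0.30) = 1.30272
  −0.11·log₂(0.24) = 0.22648
H(P,Q) = 1.9875 bits.

1.9875 bits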